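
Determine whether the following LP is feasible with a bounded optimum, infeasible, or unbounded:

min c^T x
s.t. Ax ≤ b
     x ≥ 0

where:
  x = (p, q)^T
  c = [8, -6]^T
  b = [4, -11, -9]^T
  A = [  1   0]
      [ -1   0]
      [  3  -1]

Infeasible (no feasible solution exists)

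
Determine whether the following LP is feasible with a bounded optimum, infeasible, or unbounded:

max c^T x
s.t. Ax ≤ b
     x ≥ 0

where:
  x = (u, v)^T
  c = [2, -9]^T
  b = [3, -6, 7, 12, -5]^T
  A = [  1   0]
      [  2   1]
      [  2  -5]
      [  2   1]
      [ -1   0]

Infeasible (no feasible solution exists)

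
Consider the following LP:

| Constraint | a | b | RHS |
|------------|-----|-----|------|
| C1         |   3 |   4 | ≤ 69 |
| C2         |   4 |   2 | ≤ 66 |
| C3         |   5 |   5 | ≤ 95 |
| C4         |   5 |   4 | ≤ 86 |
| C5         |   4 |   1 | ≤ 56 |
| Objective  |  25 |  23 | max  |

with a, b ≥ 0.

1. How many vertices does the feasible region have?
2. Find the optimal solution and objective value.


1. 6
2. a = 10, b = 9, z = 457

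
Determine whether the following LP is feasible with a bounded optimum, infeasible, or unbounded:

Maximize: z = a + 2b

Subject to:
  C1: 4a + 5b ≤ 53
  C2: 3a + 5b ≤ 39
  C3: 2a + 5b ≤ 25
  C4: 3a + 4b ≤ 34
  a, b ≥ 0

Feasible with a bounded optimal solution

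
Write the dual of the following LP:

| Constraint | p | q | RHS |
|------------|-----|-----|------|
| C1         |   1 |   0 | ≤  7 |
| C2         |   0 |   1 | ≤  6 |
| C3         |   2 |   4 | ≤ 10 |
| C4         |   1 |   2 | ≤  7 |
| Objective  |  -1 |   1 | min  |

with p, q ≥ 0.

Primal min cᵀx s.t. Ax ≤ b, x ≥ 0  →  Dual max −bᵀy s.t. Aᵀy ≥ −c, y ≥ 0.

Maximize: z = -7y1 - 6y2 - 10y3 - 7y4

Subject to:
  y1 + 2y3 + y4 ≥ 1
  y2 + 4y3 + 2y4 ≥ -1
  y1, y2, y3, y4 ≥ 0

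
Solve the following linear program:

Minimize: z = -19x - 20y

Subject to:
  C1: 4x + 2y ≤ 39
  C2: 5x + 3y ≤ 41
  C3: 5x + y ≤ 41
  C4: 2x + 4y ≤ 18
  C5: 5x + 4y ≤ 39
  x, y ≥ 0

Evaluate the objective at each vertex of the feasible region:
  z(0, 0) = 0
  z(7.8, 0) = -148.2
  z(7, 1) = -153  ←
  z(0, 4.5) = -90
The minimum is at x = 7, y = 1.

x = 7, y = 1, z = -153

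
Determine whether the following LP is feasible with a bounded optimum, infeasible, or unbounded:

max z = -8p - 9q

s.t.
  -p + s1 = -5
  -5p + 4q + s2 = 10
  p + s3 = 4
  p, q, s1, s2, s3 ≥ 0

Infeasible (no feasible solution exists)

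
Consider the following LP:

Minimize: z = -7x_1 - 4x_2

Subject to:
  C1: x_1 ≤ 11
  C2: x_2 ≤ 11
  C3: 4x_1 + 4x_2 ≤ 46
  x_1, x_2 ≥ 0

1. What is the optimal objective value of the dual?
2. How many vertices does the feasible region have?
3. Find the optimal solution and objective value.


1. -79
2. 5
3. x_1 = 11, x_2 = 0.5, z = -79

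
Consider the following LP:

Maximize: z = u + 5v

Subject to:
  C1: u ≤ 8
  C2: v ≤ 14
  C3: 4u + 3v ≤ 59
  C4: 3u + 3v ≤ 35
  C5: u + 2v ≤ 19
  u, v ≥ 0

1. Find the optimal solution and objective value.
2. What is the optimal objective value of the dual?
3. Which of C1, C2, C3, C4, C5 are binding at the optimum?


1. u = 0, v = 9.5, z = 47.5
2. 47.5
3. C5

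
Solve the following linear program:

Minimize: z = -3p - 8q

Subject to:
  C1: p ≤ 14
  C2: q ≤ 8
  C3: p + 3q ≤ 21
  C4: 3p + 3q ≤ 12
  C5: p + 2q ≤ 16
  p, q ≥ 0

Evaluate the objective at each vertex of the feasible region:
  z(0, 0) = 0
  z(4, 0) = -12
  z(0, 4) = -32  ←
The minimum is at p = 0, q = 4.

p = 0, q = 4, z = -32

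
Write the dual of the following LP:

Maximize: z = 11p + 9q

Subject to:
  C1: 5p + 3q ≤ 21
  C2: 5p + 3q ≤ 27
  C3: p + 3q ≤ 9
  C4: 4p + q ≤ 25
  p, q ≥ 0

Primal max cᵀx s.t. Ax ≤ b, x ≥ 0  →  Dual min bᵀy s.t. Aᵀy ≥ c, y ≥ 0.

Minimize: z = 21y1 + 27y2 + 9y3 + 25y4

Subject to:
  5y1 + 5y2 + y3 + 4y4 ≥ 11
  3y1 + 3y2 + 3y3 + y4 ≥ 9
  y1, y2, y3, y4 ≥ 0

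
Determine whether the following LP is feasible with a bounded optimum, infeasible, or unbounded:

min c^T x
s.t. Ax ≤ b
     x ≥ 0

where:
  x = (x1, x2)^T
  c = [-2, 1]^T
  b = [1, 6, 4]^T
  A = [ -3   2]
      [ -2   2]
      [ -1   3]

Unbounded (objective can decrease without bound)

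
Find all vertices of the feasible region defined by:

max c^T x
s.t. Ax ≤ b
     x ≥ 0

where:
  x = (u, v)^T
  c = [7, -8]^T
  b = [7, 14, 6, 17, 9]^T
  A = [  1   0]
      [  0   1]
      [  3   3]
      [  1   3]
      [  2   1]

(0, 0), (2, 0), (0, 2)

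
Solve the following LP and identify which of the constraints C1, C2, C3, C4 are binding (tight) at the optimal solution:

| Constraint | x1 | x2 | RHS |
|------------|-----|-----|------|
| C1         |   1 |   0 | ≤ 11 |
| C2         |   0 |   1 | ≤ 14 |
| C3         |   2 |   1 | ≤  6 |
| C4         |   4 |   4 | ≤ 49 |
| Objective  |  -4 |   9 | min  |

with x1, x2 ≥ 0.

At x1 = 3, x2 = 0, compute slack b - a·x for each constraint:
  C1: 11 − 3 = 8  (slack)
  C2: 14 − 0 = 14  (slack)
  C3: 6 − 6 = 0  (binding)
  C4: 49 − 12 = 37  (slack)

Optimal: x1 = 3, x2 = 0
Binding: C3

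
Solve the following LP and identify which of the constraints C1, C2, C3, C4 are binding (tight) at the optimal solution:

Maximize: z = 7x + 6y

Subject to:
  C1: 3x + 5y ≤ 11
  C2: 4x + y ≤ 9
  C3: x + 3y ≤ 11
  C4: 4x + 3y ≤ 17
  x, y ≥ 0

At x = 2, y = 1, compute slack b - a·x for each constraint:
  C1: 11 − 11 = 0  (binding)
  C2: 9 − 9 = 0  (binding)
  C3: 11 − 5 = 6  (slack)
  C4: 17 − 11 = 6  (slack)

Optimal: x = 2, y = 1
Binding: C1, C2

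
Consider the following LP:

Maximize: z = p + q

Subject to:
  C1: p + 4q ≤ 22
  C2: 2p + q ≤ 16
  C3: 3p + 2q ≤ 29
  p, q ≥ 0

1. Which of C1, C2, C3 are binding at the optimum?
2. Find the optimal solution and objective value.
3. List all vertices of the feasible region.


1. C1, C2
2. p = 6, q = 4, z = 10
3. (0, 0), (8, 0), (6, 4), (0, 5.5)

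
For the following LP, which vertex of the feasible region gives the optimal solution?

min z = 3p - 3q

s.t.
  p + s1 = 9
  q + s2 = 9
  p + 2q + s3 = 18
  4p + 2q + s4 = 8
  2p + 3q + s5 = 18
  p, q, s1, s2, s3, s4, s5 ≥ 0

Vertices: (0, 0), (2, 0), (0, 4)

Evaluate the objective at each vertex of the feasible region:
  z(0, 0) = 0
  z(2, 0) = 6
  z(0, 4) = -12  ←
The minimum is at p = 0, q = 4.

(0, 4)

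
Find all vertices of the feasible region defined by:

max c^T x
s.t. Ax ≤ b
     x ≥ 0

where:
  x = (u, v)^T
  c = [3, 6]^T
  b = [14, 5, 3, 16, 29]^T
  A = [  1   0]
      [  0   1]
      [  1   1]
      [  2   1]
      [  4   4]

(0, 0), (3, 0), (0, 3)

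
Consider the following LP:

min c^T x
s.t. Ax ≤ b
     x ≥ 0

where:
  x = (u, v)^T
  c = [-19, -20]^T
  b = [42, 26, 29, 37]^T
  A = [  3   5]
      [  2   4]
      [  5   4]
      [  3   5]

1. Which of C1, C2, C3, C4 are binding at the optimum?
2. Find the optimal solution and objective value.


1. C2, C3
2. u = 1, v = 6, z = -139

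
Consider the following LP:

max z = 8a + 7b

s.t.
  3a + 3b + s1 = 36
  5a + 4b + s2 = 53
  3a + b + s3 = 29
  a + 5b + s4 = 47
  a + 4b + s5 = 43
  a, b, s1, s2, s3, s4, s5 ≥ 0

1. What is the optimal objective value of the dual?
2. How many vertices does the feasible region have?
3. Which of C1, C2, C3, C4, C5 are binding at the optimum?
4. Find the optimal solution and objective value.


1. 89
2. 6
3. C1, C2
4. a = 5, b = 7, z = 89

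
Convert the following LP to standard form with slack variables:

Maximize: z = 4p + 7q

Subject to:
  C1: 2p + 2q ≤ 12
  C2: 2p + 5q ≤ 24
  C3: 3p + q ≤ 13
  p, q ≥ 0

max z = 4p + 7q

s.t.
  2p + 2q + s1 = 12
  2p + 5q + s2 = 24
  3p + q + s3 = 13
  p, q, s1, s2, s3 ≥ 0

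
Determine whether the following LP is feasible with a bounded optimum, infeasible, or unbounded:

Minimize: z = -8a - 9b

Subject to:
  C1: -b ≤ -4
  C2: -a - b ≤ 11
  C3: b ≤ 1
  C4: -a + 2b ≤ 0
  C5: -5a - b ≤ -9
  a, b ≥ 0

Infeasible (no feasible solution exists)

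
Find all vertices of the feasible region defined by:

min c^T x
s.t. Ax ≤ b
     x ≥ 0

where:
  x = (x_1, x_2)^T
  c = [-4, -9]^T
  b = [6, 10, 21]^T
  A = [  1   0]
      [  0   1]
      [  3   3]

(0, 0), (6, 0), (6, 1), (0, 7)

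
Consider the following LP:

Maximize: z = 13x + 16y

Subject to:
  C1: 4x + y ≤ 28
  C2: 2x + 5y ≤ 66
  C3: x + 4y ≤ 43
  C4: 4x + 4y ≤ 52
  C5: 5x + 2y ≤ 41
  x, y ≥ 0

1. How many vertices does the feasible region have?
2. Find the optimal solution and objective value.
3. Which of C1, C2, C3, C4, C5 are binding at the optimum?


1. 5
2. x = 3, y = 10, z = 199
3. C3, C4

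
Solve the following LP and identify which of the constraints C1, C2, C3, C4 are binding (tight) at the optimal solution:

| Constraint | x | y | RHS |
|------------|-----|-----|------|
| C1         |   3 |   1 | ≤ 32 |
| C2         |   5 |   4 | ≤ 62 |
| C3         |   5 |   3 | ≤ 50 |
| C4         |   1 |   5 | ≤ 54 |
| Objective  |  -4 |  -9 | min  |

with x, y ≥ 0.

At x = 4, y = 10, compute slack b - a·x for each constraint:
  C1: 32 − 22 = 10  (slack)
  C2: 62 − 60 = 2  (slack)
  C3: 50 − 50 = 0  (binding)
  C4: 54 − 54 = 0  (binding)

Optimal: x = 4, y = 10
Binding: C3, C4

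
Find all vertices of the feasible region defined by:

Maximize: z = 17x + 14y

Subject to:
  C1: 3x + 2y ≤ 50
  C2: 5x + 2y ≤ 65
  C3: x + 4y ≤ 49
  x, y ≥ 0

(0, 0), (13, 0), (9, 10), (0, 12.25)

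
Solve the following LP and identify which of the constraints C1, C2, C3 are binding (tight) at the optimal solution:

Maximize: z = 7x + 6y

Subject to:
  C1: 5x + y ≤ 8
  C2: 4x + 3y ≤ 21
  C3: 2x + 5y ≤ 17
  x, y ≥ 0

At x = 1, y = 3, compute slack b - a·x for each constraint:
  C1: 8 − 8 = 0  (binding)
  C2: 21 − 13 = 8  (slack)
  C3: 17 − 17 = 0  (binding)

Optimal: x = 1, y = 3
Binding: C1, C3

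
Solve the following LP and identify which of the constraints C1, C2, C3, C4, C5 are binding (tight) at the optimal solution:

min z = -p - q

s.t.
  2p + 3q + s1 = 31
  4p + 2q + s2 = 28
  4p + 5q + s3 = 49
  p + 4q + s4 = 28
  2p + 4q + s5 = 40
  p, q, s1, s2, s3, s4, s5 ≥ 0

At p = 4, q = 6, compute slack b - a·x for each constraint:
  C1: 31 − 26 = 5  (slack)
  C2: 28 − 28 = 0  (binding)
  C3: 49 − 46 = 3  (slack)
  C4: 28 − 28 = 0  (binding)
  C5: 40 − 32 = 8  (slack)

Optimal: p = 4, q = 6
Binding: C2, C4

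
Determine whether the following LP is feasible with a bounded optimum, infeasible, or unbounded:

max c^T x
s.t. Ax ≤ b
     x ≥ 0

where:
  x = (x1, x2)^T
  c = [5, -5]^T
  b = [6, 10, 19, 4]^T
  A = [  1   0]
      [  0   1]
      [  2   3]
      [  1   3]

Feasible with a bounded optimal solution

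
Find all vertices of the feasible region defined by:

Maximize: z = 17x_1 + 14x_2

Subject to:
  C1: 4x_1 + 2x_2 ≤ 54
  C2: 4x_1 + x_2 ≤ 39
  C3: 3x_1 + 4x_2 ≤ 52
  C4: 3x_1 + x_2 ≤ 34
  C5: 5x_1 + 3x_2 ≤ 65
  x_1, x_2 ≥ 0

(0, 0), (9.75, 0), (8, 7), (0, 13)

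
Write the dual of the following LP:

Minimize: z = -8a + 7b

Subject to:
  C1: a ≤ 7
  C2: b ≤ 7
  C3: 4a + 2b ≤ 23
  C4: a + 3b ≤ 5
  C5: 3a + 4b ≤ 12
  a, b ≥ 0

Primal min cᵀx s.t. Ax ≤ b, x ≥ 0  →  Dual max −bᵀy s.t. Aᵀy ≥ −c, y ≥ 0.

Maximize: z = -7y1 - 7y2 - 23y3 - 5y4 - 12y5

Subject to:
  y1 + 4y3 + y4 + 3y5 ≥ 8
  y2 + 2y3 + 3y4 + 4y5 ≥ -7
  y1, y2, y3, y4, y5 ≥ 0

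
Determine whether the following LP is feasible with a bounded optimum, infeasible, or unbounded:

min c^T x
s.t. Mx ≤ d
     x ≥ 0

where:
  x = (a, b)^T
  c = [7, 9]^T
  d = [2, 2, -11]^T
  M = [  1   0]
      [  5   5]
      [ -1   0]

Infeasible (no feasible solution exists)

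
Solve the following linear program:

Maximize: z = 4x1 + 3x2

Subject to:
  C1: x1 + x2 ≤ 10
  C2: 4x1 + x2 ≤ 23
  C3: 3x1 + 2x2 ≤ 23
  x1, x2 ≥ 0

Evaluate the objective at each vertex of the feasible region:
  z(0, 0) = 0
  z(5.75, 0) = 23
  z(4.6, 4.6) = 32.2
  z(3, 7) = 33  ←
  z(0, 10) = 30
The maximum is at x1 = 3, x2 = 7.

x1 = 3, x2 = 7, z = 33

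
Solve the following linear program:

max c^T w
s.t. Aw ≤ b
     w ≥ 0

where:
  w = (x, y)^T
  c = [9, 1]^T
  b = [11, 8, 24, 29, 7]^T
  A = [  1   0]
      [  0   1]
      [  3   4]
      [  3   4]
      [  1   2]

Evaluate the objective at each vertex of the feasible region:
  z(0, 0) = 0
  z(7, 0) = 63  ←
  z(0, 3.5) = 3.5
The maximum is at x = 7, y = 0.

x = 7, y = 0, z = 63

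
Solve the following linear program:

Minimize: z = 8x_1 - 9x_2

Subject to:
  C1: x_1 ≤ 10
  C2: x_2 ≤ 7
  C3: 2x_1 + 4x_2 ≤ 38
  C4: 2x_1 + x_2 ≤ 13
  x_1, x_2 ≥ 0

Evaluate the objective at each vertex of the feasible region:
  z(0, 0) = 0
  z(6.5, 0) = 52
  z(3, 7) = -39
  z(0, 7) = -63  ←
The minimum is at x_1 = 0, x_2 = 7.

x_1 = 0, x_2 = 7, z = -63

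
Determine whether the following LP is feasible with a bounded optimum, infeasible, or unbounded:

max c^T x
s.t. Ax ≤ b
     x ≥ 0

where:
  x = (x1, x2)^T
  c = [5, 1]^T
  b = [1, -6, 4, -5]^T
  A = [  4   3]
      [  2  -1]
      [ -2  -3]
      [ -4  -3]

Infeasible (no feasible solution exists)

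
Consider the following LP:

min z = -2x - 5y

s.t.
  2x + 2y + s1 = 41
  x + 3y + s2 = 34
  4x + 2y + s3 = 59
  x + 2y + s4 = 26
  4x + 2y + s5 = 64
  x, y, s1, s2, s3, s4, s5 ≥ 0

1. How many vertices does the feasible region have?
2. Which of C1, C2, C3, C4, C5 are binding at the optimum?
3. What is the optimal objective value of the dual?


1. 5
2. C2, C4
3. -60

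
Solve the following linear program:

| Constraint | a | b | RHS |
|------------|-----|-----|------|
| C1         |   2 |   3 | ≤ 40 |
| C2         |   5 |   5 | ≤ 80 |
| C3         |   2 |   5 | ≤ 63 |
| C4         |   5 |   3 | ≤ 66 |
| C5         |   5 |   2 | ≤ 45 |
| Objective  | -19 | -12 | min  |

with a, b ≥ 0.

Evaluate the objective at each vertex of the feasible region:
  z(0, 0) = 0
  z(9, 0) = -171
  z(5, 10) = -215  ←
  z(2.75, 11.5) = -190.2
  z(0, 12.6) = -151.2
The minimum is at a = 5, b = 10.

a = 5, b = 10, z = -215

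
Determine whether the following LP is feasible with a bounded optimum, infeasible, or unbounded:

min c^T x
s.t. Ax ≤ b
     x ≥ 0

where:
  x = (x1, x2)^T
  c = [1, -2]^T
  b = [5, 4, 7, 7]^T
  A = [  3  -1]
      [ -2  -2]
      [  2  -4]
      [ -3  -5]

Unbounded (objective can decrease without bound)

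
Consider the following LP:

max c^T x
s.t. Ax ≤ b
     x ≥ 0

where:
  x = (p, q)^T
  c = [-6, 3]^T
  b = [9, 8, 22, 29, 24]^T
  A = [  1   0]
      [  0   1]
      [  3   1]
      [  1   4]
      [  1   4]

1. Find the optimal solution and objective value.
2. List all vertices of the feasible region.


1. p = 0, q = 6, z = 18
2. (0, 0), (7.333, 0), (5.818, 4.545), (0, 6)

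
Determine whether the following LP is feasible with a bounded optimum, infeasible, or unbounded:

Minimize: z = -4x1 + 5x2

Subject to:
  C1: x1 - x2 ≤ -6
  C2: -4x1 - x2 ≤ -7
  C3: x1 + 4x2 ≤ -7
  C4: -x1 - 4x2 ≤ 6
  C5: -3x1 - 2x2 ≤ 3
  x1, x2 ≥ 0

Infeasible (no feasible solution exists)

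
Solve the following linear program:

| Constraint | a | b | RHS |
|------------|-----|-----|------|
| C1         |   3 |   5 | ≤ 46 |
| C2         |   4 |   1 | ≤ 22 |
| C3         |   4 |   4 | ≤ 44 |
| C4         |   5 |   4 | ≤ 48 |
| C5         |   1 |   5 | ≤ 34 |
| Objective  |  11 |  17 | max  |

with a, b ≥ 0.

Evaluate the objective at each vertex of the feasible region:
  z(0, 0) = 0
  z(5.5, 0) = 60.5
  z(4, 6) = 146  ←
  z(0, 6.8) = 115.6
The maximum is at a = 4, b = 6.

a = 4, b = 6, z = 146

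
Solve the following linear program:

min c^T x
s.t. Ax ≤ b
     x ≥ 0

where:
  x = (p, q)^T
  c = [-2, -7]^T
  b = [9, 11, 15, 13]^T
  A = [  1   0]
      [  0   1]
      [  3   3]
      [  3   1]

Evaluate the objective at each vertex of the feasible region:
  z(0, 0) = 0
  z(4.333, 0) = -8.667
  z(4, 1) = -15
  z(0, 5) = -35  ←
The minimum is at p = 0, q = 5.

p = 0, q = 5, z = -35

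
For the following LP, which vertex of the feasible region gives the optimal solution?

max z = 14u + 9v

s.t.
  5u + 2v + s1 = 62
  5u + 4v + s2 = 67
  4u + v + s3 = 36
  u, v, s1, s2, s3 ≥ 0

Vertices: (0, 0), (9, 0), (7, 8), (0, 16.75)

Evaluate the objective at each vertex of the feasible region:
  z(0, 0) = 0
  z(9, 0) = 126
  z(7, 8) = 170  ←
  z(0, 16.75) = 150.8
The maximum is at u = 7, v = 8.

(7, 8)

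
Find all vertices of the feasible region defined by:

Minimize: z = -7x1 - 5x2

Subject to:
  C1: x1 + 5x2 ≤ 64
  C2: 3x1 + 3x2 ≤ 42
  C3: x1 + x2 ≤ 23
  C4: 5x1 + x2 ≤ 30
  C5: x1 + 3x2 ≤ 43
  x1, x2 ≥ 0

(0, 0), (6, 0), (4, 10), (1.5, 12.5), (0, 12.8)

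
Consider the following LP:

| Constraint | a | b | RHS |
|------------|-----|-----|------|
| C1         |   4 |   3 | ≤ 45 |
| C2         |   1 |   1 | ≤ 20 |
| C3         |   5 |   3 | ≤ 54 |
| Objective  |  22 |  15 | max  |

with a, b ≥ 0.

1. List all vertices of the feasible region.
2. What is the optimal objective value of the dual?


1. (0, 0), (10.8, 0), (9, 3), (0, 15)
2. 243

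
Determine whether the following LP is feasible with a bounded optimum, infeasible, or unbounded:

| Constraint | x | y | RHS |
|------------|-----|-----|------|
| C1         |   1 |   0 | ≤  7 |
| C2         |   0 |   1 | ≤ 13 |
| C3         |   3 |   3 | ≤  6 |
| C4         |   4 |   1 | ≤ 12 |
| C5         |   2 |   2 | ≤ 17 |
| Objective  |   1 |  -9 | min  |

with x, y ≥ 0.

Feasible with a bounded optimal solution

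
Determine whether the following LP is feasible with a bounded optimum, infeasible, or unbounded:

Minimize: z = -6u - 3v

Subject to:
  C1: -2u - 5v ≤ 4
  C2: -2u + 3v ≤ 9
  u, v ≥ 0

Unbounded (objective can decrease without bound)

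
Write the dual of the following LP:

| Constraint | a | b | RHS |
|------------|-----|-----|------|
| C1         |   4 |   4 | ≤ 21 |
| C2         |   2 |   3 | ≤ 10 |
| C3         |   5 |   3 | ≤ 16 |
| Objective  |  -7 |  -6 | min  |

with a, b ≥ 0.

Primal min cᵀx s.t. Ax ≤ b, x ≥ 0  →  Dual max −bᵀy s.t. Aᵀy ≥ −c, y ≥ 0.

Maximize: z = -21y1 - 10y2 - 16y3

Subject to:
  4y1 + 2y2 + 5y3 ≥ 7
  4y1 + 3y2 + 3y3 ≥ 6
  y1, y2, y3 ≥ 0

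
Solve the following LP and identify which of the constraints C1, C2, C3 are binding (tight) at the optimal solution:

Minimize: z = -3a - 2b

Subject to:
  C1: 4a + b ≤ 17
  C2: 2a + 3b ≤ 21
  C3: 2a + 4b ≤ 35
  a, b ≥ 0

At a = 3, b = 5, compute slack b - a·x for each constraint:
  C1: 17 − 17 = 0  (binding)
  C2: 21 − 21 = 0  (binding)
  C3: 35 − 26 = 9  (slack)

Optimal: a = 3, b = 5
Binding: C1, C2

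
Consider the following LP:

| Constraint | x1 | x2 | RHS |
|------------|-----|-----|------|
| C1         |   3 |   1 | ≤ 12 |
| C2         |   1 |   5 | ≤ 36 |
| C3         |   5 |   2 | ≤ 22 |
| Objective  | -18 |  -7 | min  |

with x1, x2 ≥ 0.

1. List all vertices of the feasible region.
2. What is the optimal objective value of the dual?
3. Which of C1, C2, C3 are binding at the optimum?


1. (0, 0), (4, 0), (2, 6), (1.652, 6.87), (0, 7.2)
2. -78
3. C1, C3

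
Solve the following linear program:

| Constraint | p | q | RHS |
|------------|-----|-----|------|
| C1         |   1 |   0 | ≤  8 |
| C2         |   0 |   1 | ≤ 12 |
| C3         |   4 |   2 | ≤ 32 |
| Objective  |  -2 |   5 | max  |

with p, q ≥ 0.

Evaluate the objective at each vertex of the feasible region:
  z(0, 0) = 0
  z(8, 0) = -16
  z(2, 12) = 56
  z(0, 12) = 60  ←
The maximum is at p = 0, q = 12.

p = 0, q = 12, z = 60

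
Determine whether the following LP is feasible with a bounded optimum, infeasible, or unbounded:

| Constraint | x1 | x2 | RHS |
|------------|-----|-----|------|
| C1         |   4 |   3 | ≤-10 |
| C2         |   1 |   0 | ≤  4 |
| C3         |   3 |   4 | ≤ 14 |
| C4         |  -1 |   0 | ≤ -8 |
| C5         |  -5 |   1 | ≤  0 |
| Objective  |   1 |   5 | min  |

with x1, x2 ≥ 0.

Infeasible (no feasible solution exists)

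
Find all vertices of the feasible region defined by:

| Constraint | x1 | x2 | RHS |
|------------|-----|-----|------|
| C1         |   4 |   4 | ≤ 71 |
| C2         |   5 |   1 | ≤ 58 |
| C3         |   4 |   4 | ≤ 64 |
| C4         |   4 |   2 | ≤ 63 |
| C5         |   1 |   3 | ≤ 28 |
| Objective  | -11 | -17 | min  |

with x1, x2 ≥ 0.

(0, 0), (11.6, 0), (10.5, 5.5), (10, 6), (0, 9.333)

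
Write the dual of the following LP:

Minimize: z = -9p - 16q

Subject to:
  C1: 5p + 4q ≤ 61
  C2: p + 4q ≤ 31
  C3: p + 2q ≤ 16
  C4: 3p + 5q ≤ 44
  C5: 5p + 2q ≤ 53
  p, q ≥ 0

Primal min cᵀx s.t. Ax ≤ b, x ≥ 0  →  Dual max −bᵀy s.t. Aᵀy ≥ −c, y ≥ 0.

Maximize: z = -61y1 - 31y2 - 16y3 - 44y4 - 53y5

Subject to:
  5y1 + y2 + y3 + 3y4 + 5y5 ≥ 9
  4y1 + 4y2 + 2y3 + 5y4 + 2y5 ≥ 16
  y1, y2, y3, y4, y5 ≥ 0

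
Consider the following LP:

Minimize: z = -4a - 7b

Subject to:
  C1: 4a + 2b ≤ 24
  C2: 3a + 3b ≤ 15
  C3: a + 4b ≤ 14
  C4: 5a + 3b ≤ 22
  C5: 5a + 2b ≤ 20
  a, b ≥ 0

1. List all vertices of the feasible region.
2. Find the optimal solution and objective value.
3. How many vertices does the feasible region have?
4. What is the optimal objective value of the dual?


1. (0, 0), (4, 0), (3.333, 1.667), (2, 3), (0, 3.5)
2. a = 2, b = 3, z = -29
3. 5
4. -29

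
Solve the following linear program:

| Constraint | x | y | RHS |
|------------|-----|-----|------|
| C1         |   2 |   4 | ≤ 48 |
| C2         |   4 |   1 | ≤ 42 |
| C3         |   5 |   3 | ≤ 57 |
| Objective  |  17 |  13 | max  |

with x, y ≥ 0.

Evaluate the objective at each vertex of the feasible region:
  z(0, 0) = 0
  z(10.5, 0) = 178.5
  z(9.857, 2.571) = 201
  z(6, 9) = 219  ←
  z(0, 12) = 156
The maximum is at x = 6, y = 9.

x = 6, y = 9, z = 219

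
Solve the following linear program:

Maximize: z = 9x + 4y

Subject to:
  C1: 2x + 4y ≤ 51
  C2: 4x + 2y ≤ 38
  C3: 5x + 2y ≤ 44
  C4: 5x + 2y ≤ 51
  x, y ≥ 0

Evaluate the objective at each vertex of the feasible region:
  z(0, 0) = 0
  z(8.8, 0) = 79.2
  z(6, 7) = 82  ←
  z(4.167, 10.67) = 80.17
  z(0, 12.75) = 51
The maximum is at x = 6, y = 7.

x = 6, y = 7, z = 82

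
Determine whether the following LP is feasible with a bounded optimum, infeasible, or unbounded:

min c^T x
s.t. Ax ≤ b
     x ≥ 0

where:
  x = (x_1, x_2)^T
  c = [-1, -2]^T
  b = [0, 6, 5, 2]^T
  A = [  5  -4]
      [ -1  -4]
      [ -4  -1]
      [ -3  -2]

Unbounded (objective can decrease without bound)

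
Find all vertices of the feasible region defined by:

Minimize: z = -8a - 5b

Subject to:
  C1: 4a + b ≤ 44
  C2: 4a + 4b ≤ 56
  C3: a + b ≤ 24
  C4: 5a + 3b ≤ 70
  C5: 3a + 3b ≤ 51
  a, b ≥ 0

(0, 0), (11, 0), (10, 4), (0, 14)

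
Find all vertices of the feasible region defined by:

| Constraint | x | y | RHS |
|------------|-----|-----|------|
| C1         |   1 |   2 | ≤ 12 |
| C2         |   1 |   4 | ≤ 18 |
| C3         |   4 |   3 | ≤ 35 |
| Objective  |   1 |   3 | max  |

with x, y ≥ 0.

(0, 0), (8.75, 0), (6.8, 2.6), (6, 3), (0, 4.5)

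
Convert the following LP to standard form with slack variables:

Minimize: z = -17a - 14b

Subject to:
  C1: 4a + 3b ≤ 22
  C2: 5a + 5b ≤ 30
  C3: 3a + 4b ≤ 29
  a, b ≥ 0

min z = -17a - 14b

s.t.
  4a + 3b + s1 = 22
  5a + 5b + s2 = 30
  3a + 4b + s3 = 29
  a, b, s1, s2, s3 ≥ 0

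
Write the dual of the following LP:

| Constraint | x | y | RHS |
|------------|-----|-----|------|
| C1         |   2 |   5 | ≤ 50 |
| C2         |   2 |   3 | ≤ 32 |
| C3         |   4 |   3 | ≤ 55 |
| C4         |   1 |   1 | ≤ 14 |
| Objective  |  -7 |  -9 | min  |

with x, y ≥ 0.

Primal min cᵀx s.t. Ax ≤ b, x ≥ 0  →  Dual max −bᵀy s.t. Aᵀy ≥ −c, y ≥ 0.

Maximize: z = -50y1 - 32y2 - 55y3 - 14y4

Subject to:
  2y1 + 2y2 + 4y3 + y4 ≥ 7
  5y1 + 3y2 + 3y3 + y4 ≥ 9
  y1, y2, y3, y4 ≥ 0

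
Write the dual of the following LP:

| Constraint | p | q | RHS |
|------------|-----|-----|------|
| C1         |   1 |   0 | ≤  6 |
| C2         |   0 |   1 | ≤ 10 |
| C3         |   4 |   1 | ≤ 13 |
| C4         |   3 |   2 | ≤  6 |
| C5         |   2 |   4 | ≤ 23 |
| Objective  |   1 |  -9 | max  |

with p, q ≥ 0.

Primal max cᵀx s.t. Ax ≤ b, x ≥ 0  →  Dual min bᵀy s.t. Aᵀy ≥ c, y ≥ 0.

Minimize: z = 6y1 + 10y2 + 13y3 + 6y4 + 23y5

Subject to:
  y1 + 4y3 + 3y4 + 2y5 ≥ 1
  y2 + y3 + 2y4 + 4y5 ≥ -9
  y1, y2, y3, y4, y5 ≥ 0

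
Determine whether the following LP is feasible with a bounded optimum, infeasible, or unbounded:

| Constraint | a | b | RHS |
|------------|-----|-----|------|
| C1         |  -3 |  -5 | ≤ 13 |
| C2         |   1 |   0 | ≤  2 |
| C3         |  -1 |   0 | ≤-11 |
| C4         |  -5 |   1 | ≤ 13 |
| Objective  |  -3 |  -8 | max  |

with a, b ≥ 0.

Infeasible (no feasible solution exists)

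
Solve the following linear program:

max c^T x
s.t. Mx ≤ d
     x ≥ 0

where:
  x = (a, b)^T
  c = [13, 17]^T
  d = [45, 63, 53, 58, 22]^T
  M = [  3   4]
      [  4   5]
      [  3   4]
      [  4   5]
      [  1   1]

Evaluate the objective at each vertex of the feasible region:
  z(0, 0) = 0
  z(14.5, 0) = 188.5
  z(7, 6) = 193  ←
  z(0, 11.25) = 191.2
The maximum is at a = 7, b = 6.

a = 7, b = 6, z = 193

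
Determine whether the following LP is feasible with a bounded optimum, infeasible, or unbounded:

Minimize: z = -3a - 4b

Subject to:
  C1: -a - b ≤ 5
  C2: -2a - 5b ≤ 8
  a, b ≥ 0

Unbounded (objective can decrease without bound)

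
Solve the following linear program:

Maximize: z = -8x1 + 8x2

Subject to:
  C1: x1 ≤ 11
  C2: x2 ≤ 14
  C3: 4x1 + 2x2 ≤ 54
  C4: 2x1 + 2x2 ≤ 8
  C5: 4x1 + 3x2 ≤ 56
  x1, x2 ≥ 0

Evaluate the objective at each vertex of the feasible region:
  z(0, 0) = 0
  z(4, 0) = -32
  z(0, 4) = 32  ←
The maximum is at x1 = 0, x2 = 4.

x1 = 0, x2 = 4, z = 32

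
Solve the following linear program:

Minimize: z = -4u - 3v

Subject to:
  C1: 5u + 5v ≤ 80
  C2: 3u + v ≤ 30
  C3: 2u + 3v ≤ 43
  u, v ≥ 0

Evaluate the objective at each vertex of the feasible region:
  z(0, 0) = 0
  z(10, 0) = -40
  z(7, 9) = -55  ←
  z(5, 11) = -53
  z(0, 14.33) = -43
The minimum is at u = 7, v = 9.

u = 7, v = 9, z = -55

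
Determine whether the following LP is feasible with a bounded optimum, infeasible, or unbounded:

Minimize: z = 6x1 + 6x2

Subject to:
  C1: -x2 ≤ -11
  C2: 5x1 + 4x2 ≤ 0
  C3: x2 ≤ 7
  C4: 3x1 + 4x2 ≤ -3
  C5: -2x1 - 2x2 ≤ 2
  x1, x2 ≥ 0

Infeasible (no feasible solution exists)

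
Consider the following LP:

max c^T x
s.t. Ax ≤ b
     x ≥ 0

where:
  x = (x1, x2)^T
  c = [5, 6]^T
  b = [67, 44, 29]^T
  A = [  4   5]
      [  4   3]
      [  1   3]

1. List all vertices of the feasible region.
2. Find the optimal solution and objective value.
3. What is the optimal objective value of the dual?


1. (0, 0), (11, 0), (5, 8), (0, 9.667)
2. x1 = 5, x2 = 8, z = 73
3. 73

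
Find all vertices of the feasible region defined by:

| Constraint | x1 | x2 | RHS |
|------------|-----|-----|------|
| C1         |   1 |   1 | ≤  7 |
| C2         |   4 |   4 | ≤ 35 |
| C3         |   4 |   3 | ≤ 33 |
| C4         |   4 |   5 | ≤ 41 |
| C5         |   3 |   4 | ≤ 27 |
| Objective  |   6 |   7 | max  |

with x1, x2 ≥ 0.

(0, 0), (7, 0), (1, 6), (0, 6.75)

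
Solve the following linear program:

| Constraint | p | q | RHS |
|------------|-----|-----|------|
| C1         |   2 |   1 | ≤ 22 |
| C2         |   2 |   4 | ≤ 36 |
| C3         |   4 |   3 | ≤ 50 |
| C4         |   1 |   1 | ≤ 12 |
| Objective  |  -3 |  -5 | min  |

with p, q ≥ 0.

Evaluate the objective at each vertex of the feasible region:
  z(0, 0) = 0
  z(11, 0) = -33
  z(10, 2) = -40
  z(6, 6) = -48  ←
  z(0, 9) = -45
The minimum is at p = 6, q = 6.

p = 6, q = 6, z = -48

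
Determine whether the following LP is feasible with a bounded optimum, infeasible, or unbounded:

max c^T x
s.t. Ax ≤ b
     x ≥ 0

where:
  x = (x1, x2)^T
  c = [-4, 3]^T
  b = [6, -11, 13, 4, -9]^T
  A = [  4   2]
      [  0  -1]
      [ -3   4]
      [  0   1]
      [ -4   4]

Infeasible (no feasible solution exists)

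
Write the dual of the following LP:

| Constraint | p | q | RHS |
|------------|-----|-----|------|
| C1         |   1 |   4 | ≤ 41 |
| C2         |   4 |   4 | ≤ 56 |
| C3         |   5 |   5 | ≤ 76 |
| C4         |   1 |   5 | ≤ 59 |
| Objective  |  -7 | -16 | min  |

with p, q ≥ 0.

Primal min cᵀx s.t. Ax ≤ b, x ≥ 0  →  Dual max −bᵀy s.t. Aᵀy ≥ −c, y ≥ 0.

Maximize: z = -41y1 - 56y2 - 76y3 - 59y4

Subject to:
  y1 + 4y2 + 5y3 + y4 ≥ 7
  4y1 + 4y2 + 5y3 + 5y4 ≥ 16
  y1, y2, y3, y4 ≥ 0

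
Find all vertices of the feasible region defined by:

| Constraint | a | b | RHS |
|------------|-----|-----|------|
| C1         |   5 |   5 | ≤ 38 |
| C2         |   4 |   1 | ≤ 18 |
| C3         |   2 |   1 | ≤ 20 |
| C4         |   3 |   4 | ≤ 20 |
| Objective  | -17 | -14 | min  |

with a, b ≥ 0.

(0, 0), (4.5, 0), (4, 2), (0, 5)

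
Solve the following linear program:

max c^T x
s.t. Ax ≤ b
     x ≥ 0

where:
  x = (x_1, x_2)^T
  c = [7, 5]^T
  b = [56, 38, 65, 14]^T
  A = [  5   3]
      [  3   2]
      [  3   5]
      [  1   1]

Evaluate the objective at each vertex of the feasible region:
  z(0, 0) = 0
  z(11.2, 0) = 78.4
  z(7, 7) = 84  ←
  z(2.5, 11.5) = 75
  z(0, 13) = 65
The maximum is at x_1 = 7, x_2 = 7.

x_1 = 7, x_2 = 7, z = 84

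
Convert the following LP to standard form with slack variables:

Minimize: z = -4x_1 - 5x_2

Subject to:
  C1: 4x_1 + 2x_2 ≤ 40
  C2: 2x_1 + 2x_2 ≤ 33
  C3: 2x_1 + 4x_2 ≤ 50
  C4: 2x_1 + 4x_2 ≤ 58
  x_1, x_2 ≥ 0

min z = -4x_1 - 5x_2

s.t.
  4x_1 + 2x_2 + s1 = 40
  2x_1 + 2x_2 + s2 = 33
  2x_1 + 4x_2 + s3 = 50
  2x_1 + 4x_2 + s4 = 58
  x_1, x_2, s1, s2, s3, s4 ≥ 0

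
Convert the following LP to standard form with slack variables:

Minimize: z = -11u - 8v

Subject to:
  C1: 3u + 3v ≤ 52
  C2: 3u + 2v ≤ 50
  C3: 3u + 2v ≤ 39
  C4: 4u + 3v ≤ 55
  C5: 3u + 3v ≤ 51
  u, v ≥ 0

min z = -11u - 8v

s.t.
  3u + 3v + s1 = 52
  3u + 2v + s2 = 50
  3u + 2v + s3 = 39
  4u + 3v + s4 = 55
  3u + 3v + s5 = 51
  u, v, s1, s2, s3, s4, s5 ≥ 0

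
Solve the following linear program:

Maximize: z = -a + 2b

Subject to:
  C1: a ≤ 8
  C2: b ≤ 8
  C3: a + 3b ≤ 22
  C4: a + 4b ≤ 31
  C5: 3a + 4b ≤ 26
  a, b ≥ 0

Evaluate the objective at each vertex of the feasible region:
  z(0, 0) = 0
  z(8, 0) = -8
  z(8, 0.5) = -7
  z(0, 6.5) = 13  ←
The maximum is at a = 0, b = 6.5.

a = 0, b = 6.5, z = 13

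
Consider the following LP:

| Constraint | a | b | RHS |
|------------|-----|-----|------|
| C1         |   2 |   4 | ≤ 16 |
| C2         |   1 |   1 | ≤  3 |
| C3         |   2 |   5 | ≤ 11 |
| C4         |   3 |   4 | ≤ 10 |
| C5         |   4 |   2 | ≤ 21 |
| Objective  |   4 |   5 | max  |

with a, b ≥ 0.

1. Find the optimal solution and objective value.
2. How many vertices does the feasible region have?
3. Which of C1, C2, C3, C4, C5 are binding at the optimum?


1. a = 2, b = 1, z = 13
2. 5
3. C2, C4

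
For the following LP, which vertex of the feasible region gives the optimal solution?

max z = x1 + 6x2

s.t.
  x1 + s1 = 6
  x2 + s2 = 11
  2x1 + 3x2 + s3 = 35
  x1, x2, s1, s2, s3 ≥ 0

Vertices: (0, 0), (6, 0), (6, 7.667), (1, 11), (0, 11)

Evaluate the objective at each vertex of the feasible region:
  z(0, 0) = 0
  z(6, 0) = 6
  z(6, 7.667) = 52
  z(1, 11) = 67  ←
  z(0, 11) = 66
The maximum is at x1 = 1, x2 = 11.

(1, 11)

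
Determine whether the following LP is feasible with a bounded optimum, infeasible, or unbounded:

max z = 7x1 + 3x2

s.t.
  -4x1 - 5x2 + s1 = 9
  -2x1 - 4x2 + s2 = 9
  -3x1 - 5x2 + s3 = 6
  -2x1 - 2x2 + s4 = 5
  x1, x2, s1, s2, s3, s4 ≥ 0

Unbounded (objective can increase without bound)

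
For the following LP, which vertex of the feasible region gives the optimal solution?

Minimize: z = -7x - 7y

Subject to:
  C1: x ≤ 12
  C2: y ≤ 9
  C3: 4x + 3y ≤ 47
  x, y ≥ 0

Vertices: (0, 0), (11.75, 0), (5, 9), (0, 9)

Evaluate the objective at each vertex of the feasible region:
  z(0, 0) = 0
  z(11.75, 0) = -82.25
  z(5, 9) = -98  ←
  z(0, 9) = -63
The minimum is at x = 5, y = 9.

(5, 9)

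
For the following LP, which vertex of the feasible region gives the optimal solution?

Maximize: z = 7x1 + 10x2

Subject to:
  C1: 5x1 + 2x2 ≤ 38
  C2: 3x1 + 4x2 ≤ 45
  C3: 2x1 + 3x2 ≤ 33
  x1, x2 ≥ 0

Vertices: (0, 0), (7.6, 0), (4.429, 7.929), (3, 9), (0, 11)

Evaluate the objective at each vertex of the feasible region:
  z(0, 0) = 0
  z(7.6, 0) = 53.2
  z(4.429, 7.929) = 110.3
  z(3, 9) = 111  ←
  z(0, 11) = 110
The maximum is at x1 = 3, x2 = 9.

(3, 9)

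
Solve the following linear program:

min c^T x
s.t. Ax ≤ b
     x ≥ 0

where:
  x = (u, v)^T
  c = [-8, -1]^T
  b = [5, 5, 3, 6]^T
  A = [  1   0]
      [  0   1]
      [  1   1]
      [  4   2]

Evaluate the objective at each vertex of the feasible region:
  z(0, 0) = 0
  z(1.5, 0) = -12  ←
  z(0, 3) = -3
The minimum is at u = 1.5, v = 0.

u = 1.5, v = 0, z = -12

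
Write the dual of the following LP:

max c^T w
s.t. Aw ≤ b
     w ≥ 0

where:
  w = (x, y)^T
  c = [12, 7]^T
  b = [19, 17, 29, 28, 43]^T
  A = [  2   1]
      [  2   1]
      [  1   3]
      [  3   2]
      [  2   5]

Primal max cᵀx s.t. Ax ≤ b, x ≥ 0  →  Dual min bᵀy s.t. Aᵀy ≥ c, y ≥ 0.

Minimize: z = 19y1 + 17y2 + 29y3 + 28y4 + 43y5

Subject to:
  2y1 + 2y2 + y3 + 3y4 + 2y5 ≥ 12
  y1 + y2 + 3y3 + 2y4 + 5y5 ≥ 7
  y1, y2, y3, y4, y5 ≥ 0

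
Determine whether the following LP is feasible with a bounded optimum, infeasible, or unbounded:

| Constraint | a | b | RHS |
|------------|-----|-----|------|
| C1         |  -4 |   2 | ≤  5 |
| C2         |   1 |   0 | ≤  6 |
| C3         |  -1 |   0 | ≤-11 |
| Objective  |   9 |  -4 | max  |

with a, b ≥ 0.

Infeasible (no feasible solution exists)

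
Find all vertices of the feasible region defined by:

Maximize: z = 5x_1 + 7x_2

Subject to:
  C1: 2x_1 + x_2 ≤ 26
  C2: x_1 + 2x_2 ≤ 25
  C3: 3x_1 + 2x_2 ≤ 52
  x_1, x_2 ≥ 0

(0, 0), (13, 0), (9, 8), (0, 12.5)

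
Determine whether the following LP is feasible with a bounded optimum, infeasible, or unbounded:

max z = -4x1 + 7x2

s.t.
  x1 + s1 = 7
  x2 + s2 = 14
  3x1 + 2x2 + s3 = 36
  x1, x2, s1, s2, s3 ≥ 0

Feasible with a bounded optimal solution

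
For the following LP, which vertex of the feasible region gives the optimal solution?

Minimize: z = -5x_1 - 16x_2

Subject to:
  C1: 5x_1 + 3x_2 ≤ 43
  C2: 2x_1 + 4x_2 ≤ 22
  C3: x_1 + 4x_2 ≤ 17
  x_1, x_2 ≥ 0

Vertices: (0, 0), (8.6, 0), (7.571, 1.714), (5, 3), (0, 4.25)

Evaluate the objective at each vertex of the feasible region:
  z(0, 0) = 0
  z(8.6, 0) = -43
  z(7.571, 1.714) = -65.29
  z(5, 3) = -73  ←
  z(0, 4.25) = -68
The minimum is at x_1 = 5, x_2 = 3.

(5, 3)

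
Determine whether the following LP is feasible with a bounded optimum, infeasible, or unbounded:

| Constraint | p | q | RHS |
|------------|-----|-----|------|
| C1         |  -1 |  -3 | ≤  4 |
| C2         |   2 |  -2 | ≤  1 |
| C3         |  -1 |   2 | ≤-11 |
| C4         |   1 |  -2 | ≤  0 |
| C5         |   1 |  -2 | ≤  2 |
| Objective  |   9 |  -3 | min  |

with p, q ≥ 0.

Infeasible (no feasible solution exists)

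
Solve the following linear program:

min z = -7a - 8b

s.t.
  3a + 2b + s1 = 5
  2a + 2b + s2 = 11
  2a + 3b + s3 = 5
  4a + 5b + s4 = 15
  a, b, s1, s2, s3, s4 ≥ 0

Evaluate the objective at each vertex of the feasible region:
  z(0, 0) = 0
  z(1.667, 0) = -11.67
  z(1, 1) = -15  ←
  z(0, 1.667) = -13.33
The minimum is at a = 1, b = 1.

a = 1, b = 1, z = -15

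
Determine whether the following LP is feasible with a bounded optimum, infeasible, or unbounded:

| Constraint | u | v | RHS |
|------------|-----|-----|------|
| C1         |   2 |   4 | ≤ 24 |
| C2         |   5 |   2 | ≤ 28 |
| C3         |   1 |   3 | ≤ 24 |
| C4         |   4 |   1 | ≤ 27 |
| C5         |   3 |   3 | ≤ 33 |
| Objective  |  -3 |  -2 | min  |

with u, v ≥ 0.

Feasible with a bounded optimal solution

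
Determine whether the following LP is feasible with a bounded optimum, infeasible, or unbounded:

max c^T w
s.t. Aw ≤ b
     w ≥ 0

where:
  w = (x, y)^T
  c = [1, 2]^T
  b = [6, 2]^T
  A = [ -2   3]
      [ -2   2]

Unbounded (objective can increase without bound)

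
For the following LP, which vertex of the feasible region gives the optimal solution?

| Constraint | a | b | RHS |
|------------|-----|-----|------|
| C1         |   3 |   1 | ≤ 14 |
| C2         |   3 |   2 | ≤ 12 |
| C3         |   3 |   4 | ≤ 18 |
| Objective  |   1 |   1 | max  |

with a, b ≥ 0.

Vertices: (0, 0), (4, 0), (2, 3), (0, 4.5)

Evaluate the objective at each vertex of the feasible region:
  z(0, 0) = 0
  z(4, 0) = 4
  z(2, 3) = 5  ←
  z(0, 4.5) = 4.5
The maximum is at a = 2, b = 3.

(2, 3)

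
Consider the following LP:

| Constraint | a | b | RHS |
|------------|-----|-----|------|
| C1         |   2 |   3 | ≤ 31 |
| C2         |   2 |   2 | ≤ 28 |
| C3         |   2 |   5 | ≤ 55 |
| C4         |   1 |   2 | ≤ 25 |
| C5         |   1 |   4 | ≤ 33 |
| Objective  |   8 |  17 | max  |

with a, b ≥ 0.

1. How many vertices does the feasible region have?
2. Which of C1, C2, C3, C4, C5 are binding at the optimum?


1. 5
2. C1, C5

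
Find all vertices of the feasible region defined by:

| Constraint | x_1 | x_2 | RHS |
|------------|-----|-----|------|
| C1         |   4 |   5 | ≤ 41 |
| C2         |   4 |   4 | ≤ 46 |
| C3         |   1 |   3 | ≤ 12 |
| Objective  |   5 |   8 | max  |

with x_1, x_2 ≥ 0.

(0, 0), (10.25, 0), (9, 1), (0, 4)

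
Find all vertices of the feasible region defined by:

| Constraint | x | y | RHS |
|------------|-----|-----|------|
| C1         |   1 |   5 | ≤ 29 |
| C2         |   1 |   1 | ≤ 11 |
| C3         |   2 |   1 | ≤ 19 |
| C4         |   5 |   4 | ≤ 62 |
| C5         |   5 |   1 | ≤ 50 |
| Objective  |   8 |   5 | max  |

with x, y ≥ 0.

(0, 0), (9.5, 0), (8, 3), (6.5, 4.5), (0, 5.8)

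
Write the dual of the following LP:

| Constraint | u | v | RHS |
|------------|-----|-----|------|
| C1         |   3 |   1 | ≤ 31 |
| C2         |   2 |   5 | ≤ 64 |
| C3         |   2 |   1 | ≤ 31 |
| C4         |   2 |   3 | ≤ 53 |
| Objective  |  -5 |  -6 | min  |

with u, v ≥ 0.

Primal min cᵀx s.t. Ax ≤ b, x ≥ 0  →  Dual max −bᵀy s.t. Aᵀy ≥ −c, y ≥ 0.

Maximize: z = -31y1 - 64y2 - 31y3 - 53y4

Subject to:
  3y1 + 2y2 + 2y3 + 2y4 ≥ 5
  y1 + 5y2 + y3 + 3y4 ≥ 6
  y1, y2, y3, y4 ≥ 0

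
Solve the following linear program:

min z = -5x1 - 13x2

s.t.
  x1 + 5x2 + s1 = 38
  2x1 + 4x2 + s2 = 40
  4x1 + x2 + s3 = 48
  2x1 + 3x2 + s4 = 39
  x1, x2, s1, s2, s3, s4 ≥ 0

Evaluate the objective at each vertex of the feasible region:
  z(0, 0) = 0
  z(12, 0) = -60
  z(10.86, 4.571) = -113.7
  z(8, 6) = -118  ←
  z(0, 7.6) = -98.8
The minimum is at x1 = 8, x2 = 6.

x1 = 8, x2 = 6, z = -118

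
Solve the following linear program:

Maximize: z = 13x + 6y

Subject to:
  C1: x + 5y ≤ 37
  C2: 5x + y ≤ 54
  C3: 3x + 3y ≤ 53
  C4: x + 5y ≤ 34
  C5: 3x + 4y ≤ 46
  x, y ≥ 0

Evaluate the objective at each vertex of the feasible region:
  z(0, 0) = 0
  z(10.8, 0) = 140.4
  z(10, 4) = 154  ←
  z(8.545, 5.091) = 141.6
  z(0, 6.8) = 40.8
The maximum is at x = 10, y = 4.

x = 10, y = 4, z = 154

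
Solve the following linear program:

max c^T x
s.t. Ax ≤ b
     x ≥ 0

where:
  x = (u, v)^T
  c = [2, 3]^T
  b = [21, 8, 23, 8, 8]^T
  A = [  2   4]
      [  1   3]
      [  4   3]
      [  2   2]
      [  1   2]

Evaluate the objective at each vertex of the feasible region:
  z(0, 0) = 0
  z(4, 0) = 8
  z(2, 2) = 10  ←
  z(0, 2.667) = 8
The maximum is at u = 2, v = 2.

u = 2, v = 2, z = 10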